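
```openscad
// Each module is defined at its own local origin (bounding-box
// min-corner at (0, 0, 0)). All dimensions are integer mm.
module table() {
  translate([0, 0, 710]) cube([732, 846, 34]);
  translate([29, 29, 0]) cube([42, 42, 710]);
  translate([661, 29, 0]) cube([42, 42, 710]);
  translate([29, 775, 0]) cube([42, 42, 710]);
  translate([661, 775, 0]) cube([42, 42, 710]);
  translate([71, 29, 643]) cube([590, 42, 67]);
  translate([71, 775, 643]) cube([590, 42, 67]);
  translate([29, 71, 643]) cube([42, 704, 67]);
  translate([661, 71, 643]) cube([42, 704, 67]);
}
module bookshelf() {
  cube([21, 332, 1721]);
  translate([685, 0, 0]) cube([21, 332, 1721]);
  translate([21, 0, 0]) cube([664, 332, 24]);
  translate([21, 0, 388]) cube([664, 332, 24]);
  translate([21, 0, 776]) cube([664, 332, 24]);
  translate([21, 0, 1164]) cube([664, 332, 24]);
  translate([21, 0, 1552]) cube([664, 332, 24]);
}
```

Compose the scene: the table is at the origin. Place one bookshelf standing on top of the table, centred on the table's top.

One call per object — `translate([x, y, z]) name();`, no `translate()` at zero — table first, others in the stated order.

table();
translate([13, 257, 744]) bookshelf();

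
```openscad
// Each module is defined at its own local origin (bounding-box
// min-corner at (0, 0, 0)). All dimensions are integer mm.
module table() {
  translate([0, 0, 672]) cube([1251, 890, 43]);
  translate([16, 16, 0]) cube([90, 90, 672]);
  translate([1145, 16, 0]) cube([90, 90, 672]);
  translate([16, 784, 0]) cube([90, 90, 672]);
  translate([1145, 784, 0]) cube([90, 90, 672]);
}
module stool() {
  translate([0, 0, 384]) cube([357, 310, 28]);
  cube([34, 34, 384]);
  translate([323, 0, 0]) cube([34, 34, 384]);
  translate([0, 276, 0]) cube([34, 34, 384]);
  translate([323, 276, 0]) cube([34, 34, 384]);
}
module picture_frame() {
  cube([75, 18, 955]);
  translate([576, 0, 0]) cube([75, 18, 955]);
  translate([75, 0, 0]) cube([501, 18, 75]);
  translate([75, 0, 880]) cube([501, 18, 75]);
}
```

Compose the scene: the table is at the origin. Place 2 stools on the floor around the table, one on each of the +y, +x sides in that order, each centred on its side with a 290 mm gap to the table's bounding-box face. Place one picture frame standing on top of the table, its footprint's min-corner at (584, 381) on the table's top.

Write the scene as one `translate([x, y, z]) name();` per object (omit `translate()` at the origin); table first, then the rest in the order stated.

table();
translate([447, 1180, 0]) stool();
translate([1541, 290, 0]) stool();
translate([584, 381, 715]) picture_frame();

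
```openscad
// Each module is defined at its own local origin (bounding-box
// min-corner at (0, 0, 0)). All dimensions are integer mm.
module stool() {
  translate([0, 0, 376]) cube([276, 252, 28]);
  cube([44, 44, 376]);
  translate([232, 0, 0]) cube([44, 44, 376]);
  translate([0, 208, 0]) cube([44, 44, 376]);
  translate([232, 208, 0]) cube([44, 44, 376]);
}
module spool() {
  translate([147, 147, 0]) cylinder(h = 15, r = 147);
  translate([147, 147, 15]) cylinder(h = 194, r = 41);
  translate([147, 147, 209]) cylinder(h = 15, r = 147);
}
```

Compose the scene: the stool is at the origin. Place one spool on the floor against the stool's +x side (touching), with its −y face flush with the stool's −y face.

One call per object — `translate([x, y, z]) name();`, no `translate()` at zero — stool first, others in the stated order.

stool();
translate([276, 0, 0]) spool();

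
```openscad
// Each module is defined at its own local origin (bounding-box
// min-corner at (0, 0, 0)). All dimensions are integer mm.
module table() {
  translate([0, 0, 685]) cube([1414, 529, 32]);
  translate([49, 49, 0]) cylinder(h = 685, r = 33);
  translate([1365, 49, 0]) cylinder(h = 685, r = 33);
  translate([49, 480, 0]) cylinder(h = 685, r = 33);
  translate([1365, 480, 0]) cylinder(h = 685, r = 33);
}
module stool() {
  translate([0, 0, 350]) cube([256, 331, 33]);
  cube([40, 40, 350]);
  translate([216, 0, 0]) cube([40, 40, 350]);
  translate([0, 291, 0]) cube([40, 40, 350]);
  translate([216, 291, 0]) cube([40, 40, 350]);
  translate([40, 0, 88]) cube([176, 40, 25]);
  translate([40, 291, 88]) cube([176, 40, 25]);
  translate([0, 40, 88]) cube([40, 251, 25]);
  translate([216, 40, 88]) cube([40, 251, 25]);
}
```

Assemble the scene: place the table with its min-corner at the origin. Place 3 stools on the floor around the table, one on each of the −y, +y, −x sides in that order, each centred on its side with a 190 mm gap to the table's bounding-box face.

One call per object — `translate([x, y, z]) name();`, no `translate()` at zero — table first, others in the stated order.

table();
translate([579, -521, 0]) stool();
translate([579, 719, 0]) stool();
translate([-446, 99, 0]) stool();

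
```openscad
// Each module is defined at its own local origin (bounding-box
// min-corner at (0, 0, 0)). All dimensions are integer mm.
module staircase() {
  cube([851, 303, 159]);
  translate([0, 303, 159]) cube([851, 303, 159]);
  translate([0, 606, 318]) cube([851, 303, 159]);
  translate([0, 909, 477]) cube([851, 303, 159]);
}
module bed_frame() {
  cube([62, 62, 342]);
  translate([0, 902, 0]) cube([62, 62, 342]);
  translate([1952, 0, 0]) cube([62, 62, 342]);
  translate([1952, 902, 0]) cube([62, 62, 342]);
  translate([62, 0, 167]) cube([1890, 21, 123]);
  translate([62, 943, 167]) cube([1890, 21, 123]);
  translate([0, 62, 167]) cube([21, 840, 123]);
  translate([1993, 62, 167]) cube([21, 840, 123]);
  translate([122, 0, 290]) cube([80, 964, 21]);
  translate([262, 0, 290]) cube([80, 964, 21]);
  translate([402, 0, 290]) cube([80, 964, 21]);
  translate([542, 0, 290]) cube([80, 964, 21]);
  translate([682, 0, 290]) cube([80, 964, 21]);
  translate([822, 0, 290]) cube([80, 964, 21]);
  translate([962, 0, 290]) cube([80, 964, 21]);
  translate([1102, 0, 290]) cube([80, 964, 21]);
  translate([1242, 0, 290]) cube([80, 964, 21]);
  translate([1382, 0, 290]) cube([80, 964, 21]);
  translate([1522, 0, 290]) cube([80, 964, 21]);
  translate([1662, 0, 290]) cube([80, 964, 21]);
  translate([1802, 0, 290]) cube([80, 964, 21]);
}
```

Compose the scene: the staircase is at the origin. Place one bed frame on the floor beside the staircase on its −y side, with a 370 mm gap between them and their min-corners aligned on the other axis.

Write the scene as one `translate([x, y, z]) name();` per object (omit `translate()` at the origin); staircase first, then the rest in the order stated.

staircase();
translate([0, -1334, 0]) bed_frame();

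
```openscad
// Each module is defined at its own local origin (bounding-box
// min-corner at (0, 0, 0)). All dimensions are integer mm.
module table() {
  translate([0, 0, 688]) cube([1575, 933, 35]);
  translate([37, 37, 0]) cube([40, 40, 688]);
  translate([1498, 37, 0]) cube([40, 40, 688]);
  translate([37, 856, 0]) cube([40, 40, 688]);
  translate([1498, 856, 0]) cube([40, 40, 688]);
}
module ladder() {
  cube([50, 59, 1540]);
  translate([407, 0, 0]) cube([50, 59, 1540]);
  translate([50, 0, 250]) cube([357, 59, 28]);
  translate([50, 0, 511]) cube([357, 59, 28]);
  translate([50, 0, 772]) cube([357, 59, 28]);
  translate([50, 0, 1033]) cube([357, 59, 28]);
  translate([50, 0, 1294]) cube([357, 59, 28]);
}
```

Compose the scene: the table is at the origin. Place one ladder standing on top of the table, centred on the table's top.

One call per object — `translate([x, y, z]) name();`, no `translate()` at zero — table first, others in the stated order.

table();
translate([559, 437, 723]) ladder();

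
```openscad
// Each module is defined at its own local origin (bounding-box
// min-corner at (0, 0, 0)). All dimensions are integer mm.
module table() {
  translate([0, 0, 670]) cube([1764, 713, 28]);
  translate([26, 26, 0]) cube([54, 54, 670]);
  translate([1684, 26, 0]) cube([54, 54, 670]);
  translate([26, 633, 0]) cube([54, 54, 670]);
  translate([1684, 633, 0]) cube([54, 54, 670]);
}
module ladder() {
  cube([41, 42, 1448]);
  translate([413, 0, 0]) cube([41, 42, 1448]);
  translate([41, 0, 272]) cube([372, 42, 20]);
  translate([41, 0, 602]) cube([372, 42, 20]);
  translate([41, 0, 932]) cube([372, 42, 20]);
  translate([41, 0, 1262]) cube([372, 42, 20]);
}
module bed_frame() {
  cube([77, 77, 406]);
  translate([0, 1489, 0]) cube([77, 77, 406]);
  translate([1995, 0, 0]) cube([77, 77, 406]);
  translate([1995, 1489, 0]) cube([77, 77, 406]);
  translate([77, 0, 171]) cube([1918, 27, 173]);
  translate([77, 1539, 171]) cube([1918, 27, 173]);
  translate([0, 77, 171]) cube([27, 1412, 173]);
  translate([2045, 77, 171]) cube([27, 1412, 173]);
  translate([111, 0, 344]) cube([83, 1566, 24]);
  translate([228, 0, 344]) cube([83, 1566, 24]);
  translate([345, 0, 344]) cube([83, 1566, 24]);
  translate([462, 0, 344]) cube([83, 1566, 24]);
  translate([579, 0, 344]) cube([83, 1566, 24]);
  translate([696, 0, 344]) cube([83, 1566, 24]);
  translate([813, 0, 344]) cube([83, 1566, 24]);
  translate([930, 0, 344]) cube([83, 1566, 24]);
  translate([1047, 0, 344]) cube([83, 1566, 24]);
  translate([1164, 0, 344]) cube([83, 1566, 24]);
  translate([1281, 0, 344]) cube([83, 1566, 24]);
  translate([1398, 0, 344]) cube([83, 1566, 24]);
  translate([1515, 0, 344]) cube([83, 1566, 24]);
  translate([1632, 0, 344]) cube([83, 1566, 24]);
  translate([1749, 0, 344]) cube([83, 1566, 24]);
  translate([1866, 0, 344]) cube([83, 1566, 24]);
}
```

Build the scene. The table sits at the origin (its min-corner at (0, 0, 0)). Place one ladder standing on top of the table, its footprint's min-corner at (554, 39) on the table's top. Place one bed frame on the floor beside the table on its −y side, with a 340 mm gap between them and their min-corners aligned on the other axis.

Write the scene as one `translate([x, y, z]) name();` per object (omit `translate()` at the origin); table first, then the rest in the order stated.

table();
translate([554, 39, 698]) ladder();
translate([0, -1906, 0]) bed_frame();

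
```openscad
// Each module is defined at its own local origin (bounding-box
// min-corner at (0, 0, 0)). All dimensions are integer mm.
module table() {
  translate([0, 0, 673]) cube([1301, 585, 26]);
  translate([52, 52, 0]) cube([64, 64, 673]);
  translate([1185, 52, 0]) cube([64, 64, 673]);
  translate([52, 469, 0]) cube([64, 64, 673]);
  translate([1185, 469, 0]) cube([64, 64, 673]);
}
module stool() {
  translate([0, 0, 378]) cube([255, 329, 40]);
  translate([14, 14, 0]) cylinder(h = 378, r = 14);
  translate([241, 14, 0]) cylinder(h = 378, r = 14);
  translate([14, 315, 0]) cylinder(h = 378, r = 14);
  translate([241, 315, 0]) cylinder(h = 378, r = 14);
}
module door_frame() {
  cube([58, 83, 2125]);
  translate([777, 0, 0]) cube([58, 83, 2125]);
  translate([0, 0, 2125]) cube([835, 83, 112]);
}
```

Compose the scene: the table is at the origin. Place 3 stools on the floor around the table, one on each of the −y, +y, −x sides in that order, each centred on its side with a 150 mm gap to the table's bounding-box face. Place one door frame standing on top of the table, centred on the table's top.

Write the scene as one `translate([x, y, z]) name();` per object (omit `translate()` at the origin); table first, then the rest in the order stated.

table();
translate([523, -479, 0]) stool();
translate([523, 735, 0]) stool();
translate([-405, 128, 0]) stool();
translate([233, 251, 699]) door_frame();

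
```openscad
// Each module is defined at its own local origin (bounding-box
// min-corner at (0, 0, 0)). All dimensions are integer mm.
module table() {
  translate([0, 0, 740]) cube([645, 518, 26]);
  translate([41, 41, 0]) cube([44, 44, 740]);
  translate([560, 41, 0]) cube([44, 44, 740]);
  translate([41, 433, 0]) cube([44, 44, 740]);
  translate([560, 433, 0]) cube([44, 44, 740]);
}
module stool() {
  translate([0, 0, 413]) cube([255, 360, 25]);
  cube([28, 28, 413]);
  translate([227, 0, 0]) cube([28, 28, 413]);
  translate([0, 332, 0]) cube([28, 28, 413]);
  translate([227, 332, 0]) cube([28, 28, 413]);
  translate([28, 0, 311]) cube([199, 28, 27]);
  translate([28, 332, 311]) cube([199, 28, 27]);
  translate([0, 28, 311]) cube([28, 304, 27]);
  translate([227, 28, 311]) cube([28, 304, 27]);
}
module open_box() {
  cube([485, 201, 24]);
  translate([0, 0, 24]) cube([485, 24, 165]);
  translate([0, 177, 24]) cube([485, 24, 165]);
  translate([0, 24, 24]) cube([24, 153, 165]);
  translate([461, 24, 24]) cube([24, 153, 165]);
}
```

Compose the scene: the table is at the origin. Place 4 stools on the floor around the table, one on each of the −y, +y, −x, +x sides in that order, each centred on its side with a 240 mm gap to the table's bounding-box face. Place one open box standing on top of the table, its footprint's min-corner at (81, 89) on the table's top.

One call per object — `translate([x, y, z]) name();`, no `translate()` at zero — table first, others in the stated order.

table();
translate([195, -600, 0]) stool();
translate([195, 758, 0]) stool();
translate([-495, 79, 0]) stool();
translate([885, 79, 0]) stool();
translate([81, 89, 766]) open_box();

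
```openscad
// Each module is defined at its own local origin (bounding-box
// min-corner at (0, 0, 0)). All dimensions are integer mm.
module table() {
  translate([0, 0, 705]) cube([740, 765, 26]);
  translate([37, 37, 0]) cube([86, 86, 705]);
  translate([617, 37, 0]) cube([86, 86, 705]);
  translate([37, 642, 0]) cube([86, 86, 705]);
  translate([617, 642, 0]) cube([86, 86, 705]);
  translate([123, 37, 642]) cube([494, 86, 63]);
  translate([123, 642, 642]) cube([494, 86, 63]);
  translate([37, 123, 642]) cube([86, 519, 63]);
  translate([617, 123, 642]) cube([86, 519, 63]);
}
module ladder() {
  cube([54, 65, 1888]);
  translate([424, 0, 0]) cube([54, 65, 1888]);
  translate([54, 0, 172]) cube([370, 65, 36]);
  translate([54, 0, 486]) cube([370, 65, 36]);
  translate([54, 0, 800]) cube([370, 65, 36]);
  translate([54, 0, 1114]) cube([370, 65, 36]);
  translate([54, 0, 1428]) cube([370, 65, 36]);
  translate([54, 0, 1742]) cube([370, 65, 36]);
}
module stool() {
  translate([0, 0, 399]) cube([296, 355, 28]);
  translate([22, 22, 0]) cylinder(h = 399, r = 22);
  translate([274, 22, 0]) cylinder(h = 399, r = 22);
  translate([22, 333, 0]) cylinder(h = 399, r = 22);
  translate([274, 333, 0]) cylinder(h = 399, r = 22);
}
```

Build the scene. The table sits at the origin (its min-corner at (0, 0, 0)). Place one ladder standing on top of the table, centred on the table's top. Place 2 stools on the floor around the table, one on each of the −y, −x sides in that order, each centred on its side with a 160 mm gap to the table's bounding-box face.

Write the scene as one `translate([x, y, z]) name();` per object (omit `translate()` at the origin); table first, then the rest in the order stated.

table();
translate([131, 350, 731]) ladder();
translate([222, -515, 0]) stool();
translate([-456, 205, 0]) stool();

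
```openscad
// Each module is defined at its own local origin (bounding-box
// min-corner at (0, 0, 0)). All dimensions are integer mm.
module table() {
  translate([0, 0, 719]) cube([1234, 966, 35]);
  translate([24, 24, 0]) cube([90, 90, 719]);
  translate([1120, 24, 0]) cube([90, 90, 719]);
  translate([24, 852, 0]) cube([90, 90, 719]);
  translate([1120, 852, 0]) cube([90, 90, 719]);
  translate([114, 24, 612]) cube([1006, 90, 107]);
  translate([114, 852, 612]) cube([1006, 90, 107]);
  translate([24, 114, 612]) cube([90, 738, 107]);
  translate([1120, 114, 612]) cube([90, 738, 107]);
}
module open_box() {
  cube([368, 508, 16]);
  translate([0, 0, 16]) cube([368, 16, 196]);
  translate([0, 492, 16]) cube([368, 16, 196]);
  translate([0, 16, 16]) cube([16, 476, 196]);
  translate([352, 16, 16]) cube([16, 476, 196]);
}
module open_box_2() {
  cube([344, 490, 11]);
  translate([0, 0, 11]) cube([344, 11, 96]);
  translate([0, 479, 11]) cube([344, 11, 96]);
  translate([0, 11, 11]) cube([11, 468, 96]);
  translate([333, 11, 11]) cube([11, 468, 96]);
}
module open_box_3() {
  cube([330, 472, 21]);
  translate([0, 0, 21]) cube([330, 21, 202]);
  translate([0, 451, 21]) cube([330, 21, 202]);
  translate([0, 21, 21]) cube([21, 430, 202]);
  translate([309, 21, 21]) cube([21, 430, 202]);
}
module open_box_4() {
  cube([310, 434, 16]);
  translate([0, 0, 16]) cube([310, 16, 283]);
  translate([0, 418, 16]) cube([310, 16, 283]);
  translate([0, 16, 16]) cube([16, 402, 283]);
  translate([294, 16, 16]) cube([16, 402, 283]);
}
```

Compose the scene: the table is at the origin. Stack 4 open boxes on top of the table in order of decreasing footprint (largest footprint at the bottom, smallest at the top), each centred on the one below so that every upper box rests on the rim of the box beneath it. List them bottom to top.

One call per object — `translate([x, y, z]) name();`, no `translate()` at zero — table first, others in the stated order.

table();
translate([433, 229, 754]) open_box();
translate([445, 238, 966]) open_box_2();
translate([452, 247, 1073]) open_box_3();
translate([462, 266, 1296]) open_box_4();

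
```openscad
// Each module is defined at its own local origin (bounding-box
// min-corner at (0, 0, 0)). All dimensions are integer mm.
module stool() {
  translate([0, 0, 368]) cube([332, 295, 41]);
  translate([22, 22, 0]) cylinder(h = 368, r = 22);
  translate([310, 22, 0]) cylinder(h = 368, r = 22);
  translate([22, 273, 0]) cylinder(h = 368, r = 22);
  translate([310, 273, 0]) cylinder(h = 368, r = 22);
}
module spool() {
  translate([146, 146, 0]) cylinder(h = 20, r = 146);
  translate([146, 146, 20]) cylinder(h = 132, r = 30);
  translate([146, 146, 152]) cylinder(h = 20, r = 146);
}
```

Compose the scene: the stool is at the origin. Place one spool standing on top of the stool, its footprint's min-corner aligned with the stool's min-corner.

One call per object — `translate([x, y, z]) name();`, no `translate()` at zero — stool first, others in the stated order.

stool();
translate([0, 0, 409]) spool();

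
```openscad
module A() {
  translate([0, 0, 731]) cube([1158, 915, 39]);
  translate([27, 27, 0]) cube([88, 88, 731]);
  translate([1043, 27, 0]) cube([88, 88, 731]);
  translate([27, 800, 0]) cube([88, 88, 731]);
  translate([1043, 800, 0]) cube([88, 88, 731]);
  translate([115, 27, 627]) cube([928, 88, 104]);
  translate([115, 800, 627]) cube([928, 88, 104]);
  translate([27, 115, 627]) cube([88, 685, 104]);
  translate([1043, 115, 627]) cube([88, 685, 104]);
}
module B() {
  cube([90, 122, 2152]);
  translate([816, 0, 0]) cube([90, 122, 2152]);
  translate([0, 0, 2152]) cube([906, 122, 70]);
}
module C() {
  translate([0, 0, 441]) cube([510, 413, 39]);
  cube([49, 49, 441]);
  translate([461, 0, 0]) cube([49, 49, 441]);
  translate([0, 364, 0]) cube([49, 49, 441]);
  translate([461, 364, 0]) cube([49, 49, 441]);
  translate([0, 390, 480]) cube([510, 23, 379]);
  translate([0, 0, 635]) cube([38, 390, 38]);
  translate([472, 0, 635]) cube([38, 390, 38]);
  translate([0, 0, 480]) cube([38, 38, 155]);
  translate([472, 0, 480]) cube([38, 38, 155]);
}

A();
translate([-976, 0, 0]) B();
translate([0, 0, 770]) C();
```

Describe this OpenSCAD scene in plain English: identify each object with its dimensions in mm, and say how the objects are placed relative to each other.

A is a rectangular dining table. The top is 1158×915×39 mm with its upper surface at z = 770 mm. It stands on four 88×88 mm square legs, each inset 27 mm from the nearest pair of top edges, running from the floor to the underside of the top. Four apron rails, 88 mm thick and 104 mm tall, run between adjacent legs with their top edges flush with the underside of the top and their outer faces flush with the legs' outer faces.

B is a rectangular door frame: two vertical jambs of 90×122 mm section, 2152 mm tall, with a clear opening 726 mm wide between their inner faces. A header 70 mm tall and 122 mm deep lies on top of the jambs and spans the full outside width.

C is a chair. The seat is a 510×413×39 mm slab with its top at z = 480 mm, on four 49×49 mm corner legs (flush with the seat edges, standing on z = 0). A flat backrest 23 mm thick, 379 mm tall, spans the full seat width and rises from the seat top along its +y edge, rear face flush with the rear of the seat. Two armrests of 38×38 mm section run along each side from the seat's front edge to the front of the backrest, top faces 193 mm above the seat top and outer faces flush with the seat's x-edges; a 38×38 mm post under the front of each armrest stands on the seat at the front corner.

The door frame is on the floor beside the table on its −x side. The chair is on top of the table.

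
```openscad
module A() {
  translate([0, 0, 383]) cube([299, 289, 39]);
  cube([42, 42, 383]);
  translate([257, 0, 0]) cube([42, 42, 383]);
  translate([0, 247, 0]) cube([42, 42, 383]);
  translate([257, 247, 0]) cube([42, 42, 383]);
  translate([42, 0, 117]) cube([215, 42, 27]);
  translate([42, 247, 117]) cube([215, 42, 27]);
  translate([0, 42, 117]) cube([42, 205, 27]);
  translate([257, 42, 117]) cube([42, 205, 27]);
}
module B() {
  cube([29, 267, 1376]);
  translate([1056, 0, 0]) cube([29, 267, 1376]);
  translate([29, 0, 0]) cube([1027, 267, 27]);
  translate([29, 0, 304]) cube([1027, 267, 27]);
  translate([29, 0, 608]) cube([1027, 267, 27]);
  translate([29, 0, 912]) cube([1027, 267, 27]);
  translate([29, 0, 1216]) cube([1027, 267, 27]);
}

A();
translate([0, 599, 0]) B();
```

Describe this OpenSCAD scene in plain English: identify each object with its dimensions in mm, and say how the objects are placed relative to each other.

A is a four-legged stool. The seat is a 299×289×39 mm slab whose top surface is at z = 422 mm; four square legs, each 42×42 mm in cross-section, run from the floor (z = 0) to the underside of the seat, each flush with a corner of the seat. Four stretchers, 42 mm wide and 27 mm tall, connect adjacent legs with their undersides at z = 117 mm, each running between the inner faces of the legs it joins and aligned with the legs' outer faces on the other axis.

B is a bookshelf 1085 mm wide overall, 267 mm deep and 1376 mm tall. The two sides are 29 mm thick vertical panels. 5 horizontal shelves of 27 mm thickness span between the inner faces of the sides; the lowest shelf sits on the floor and shelves are stacked with a clear vertical gap of 277 mm between each pair.

The bookshelf is on the floor beside the stool on its +y side.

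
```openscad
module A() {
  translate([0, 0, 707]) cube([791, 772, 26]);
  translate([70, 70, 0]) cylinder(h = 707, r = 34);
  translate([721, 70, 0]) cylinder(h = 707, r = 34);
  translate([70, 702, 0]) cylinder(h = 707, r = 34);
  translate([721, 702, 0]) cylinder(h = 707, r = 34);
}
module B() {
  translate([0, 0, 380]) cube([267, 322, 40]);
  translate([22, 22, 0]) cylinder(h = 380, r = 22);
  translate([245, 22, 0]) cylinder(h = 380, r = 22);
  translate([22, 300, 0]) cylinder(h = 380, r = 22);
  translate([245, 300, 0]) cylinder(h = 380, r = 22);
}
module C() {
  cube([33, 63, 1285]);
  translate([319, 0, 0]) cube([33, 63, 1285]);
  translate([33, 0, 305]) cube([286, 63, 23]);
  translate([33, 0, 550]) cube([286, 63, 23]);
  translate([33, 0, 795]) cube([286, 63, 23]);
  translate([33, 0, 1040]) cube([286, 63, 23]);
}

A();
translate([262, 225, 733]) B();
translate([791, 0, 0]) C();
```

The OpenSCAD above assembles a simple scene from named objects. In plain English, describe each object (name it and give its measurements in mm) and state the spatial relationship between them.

A is a rectangular dining table. The top is 791×772×26 mm with its upper surface at z = 733 mm. It stands on four round legs of 68 mm diameter, each leg's bounding box inset 36 mm from the nearest pair of top edges, running from the floor to the underside of the top.

B is a simple wooden stool: a rectangular seat 267 mm (x) by 322 mm (y), 40 mm thick, top face at z = 420 mm, on four round legs, each 44 mm in diameter. The legs rest on z = 0, each leg's axis is inset half a diameter from the nearest pair of seat edges (so the leg's bounding box is flush with the corner).

C is a straight ladder. Two 33×63 mm vertical rails, 1285 mm tall, stand 352 mm apart (outside-to-outside) with their front faces coplanar on the −y side. 4 rungs, each 63 mm deep and 23 mm tall, span between the inner faces of the rails, front faces flush with the rails. The lowest rung's underside is at z = 305 mm and rungs are spaced 245 mm apart (underside to underside).

The stool is on top of the table, centred. The ladder is against the table's +x side, with their −y faces flush.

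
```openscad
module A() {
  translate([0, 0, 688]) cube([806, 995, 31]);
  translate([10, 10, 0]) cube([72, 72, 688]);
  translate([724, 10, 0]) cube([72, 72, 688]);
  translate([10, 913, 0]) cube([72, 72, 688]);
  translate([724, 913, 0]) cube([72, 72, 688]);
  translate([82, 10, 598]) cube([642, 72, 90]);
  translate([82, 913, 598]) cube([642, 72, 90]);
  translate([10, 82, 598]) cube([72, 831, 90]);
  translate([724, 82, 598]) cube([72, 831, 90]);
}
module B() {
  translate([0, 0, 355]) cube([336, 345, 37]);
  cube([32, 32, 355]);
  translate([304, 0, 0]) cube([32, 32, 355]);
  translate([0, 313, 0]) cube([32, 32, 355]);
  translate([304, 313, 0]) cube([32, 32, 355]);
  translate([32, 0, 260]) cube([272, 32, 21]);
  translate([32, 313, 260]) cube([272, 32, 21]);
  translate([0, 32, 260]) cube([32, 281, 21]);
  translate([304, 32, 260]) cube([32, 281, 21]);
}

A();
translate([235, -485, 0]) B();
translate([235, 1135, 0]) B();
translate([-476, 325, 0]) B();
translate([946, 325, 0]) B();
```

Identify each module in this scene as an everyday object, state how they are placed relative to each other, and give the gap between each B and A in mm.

A is a table. B is a stool. Four stools sit around the table at the −y, +y, −x, +x sides. The gap between each stool and the table is 140 mm.

Each stool's nearest face is 140 mm from the table's bounding box.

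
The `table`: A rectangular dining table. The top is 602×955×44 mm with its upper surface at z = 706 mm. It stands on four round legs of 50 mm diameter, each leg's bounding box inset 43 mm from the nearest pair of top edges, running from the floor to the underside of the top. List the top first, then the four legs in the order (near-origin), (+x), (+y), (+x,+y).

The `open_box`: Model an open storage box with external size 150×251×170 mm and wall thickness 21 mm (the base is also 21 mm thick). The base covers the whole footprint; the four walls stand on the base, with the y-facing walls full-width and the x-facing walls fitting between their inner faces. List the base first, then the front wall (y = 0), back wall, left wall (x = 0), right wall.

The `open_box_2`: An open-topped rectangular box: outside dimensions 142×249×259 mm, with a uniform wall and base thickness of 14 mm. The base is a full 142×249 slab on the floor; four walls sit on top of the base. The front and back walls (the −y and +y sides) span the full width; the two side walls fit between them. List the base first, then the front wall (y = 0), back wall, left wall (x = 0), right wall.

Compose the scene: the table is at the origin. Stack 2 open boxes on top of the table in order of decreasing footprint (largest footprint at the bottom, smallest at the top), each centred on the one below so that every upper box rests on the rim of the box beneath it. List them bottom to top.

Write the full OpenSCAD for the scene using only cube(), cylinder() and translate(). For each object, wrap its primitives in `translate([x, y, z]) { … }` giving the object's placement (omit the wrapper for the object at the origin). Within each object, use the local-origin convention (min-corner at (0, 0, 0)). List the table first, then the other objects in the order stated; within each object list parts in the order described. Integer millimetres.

translate([0, 0, 662]) cube([602, 955, 44]);
translate([68, 68, 0]) cylinder(h = 662, r = 25);
translate([534, 68, 0]) cylinder(h = 662, r = 25);
translate([68, 887, 0]) cylinder(h = 662, r = 25);
translate([534, 887, 0]) cylinder(h = 662, r = 25);
translate([226, 352, 706]) {
  cube([150, 251, 21]);
  translate([0, 0, 21]) cube([150, 21, 149]);
  translate([0, 230, 21]) cube([150, 21, 149]);
  translate([0, 21, 21]) cube([21, 209, 149]);
  translate([129, 21, 21]) cube([21, 209, 149]);
}
translate([230, 353, 876]) {
  cube([142, 249, 14]);
  translate([0, 0, 14]) cube([142, 14, 245]);
  translate([0, 235, 14]) cube([142, 14, 245]);
  translate([0, 14, 14]) cube([14, 221, 245]);
  translate([128, 14, 14]) cube([14, 221, 245]);
}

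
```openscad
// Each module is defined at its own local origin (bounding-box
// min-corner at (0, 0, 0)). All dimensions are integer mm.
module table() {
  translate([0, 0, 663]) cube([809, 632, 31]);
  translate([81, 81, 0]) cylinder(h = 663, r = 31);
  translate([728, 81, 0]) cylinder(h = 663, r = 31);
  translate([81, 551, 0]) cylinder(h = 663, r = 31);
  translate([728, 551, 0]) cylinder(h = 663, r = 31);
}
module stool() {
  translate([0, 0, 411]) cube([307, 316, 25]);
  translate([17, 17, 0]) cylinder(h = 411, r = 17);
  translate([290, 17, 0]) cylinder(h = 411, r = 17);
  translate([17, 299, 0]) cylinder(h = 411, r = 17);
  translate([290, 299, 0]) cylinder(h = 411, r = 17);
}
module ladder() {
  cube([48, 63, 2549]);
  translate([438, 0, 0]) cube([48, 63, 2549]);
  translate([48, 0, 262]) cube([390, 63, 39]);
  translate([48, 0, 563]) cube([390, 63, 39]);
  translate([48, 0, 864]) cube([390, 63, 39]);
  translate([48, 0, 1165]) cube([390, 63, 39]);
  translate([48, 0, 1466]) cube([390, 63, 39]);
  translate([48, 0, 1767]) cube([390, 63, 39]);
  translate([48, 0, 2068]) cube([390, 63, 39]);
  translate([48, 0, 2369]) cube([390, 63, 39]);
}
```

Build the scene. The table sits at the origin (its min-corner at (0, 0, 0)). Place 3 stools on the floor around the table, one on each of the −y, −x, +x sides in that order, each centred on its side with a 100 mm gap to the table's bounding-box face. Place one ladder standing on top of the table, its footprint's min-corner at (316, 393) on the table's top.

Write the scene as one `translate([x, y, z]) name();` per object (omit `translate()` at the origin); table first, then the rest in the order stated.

table();
translate([251, -416, 0]) stool();
translate([-407, 158, 0]) stool();
translate([909, 158, 0]) stool();
translate([316, 393, 694]) ladder();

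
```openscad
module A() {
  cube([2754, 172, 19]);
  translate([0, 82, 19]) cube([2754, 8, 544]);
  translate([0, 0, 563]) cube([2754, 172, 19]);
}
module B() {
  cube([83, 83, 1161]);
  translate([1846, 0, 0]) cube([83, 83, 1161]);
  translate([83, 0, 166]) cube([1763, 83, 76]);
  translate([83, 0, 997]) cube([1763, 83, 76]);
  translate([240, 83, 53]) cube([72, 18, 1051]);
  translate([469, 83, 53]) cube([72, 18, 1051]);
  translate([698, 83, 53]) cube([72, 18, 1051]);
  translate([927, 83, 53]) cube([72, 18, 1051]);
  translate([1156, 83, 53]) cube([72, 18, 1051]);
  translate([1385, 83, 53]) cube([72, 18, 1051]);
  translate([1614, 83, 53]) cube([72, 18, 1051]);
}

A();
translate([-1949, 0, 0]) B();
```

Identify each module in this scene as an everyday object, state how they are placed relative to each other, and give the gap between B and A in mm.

A is an I-beam. B is a fence section. The fence section is on the floor beside the I-beam on its −x side. The gap between the fence section and the I-beam is 20 mm.

The fence section's nearest face is 20 mm from the I-beam's −x face.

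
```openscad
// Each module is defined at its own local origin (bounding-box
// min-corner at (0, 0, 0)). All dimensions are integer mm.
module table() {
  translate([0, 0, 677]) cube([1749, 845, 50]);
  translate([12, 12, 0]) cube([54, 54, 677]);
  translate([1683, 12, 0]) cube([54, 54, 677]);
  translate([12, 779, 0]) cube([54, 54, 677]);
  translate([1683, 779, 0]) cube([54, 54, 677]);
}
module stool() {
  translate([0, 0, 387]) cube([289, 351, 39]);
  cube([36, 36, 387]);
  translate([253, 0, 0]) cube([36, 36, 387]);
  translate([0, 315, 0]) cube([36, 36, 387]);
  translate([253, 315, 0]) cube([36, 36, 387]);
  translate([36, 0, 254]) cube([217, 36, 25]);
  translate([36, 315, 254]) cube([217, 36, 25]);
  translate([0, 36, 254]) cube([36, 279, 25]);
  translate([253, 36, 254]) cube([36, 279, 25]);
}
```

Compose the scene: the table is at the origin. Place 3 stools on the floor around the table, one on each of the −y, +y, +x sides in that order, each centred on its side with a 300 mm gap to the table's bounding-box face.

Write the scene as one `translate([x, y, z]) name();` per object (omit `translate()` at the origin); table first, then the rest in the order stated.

table();
translate([730, -651, 0]) stool();
translate([730, 1145, 0]) stool();
translate([2049, 247, 0]) stool();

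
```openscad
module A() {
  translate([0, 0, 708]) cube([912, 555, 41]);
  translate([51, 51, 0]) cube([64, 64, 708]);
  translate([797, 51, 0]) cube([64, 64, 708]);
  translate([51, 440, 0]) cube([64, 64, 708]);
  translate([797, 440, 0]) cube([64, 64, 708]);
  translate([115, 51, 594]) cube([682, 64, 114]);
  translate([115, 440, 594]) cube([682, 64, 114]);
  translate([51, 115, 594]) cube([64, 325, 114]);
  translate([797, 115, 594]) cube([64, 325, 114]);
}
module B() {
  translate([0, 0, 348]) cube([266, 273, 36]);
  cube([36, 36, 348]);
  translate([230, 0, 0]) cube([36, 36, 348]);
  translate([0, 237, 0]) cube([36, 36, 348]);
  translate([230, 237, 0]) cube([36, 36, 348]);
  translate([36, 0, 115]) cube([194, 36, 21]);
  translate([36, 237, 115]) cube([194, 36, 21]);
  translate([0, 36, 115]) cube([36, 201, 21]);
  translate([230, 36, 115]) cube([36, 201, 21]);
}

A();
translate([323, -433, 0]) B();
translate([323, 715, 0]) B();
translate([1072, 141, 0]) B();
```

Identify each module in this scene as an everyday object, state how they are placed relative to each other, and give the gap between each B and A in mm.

Each stool's nearest face is 160 mm from the table's bounding box.

A is a table. B is a stool. Three stools sit around the table at the −y, +y, +x sides. The gap between each stool and the table is 160 mm.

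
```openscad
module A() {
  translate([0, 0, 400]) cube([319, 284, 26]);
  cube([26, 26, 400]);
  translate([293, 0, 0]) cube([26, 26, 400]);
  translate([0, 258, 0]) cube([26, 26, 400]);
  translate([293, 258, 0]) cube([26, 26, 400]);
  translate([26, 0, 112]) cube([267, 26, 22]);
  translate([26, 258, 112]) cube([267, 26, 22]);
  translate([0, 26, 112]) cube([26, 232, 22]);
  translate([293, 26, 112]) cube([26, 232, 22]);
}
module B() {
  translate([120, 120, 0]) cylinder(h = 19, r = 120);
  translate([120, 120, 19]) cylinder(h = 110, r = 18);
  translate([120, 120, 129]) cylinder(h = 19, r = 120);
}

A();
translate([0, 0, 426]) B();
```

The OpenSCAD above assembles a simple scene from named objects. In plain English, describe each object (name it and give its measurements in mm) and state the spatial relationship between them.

A is a four-legged stool. The seat is 319×284 mm, 26 mm thick, top at z = 426 mm. It stands on four square legs, each 26×26 mm in cross-section, from z = 0 to the seat underside, each flush with a corner of the seat. Four stretchers, 26 mm wide and 22 mm tall, connect adjacent legs with their undersides at z = 112 mm, each running between the inner faces of the legs it joins and aligned with the legs' outer faces on the other axis.

B is a spool: two coaxial disc flanges of radius 120 mm and thickness 19 mm, joined by a core cylinder of radius 18 mm and height 110 mm. The lower flange rests on z = 0 and the three cylinders share a vertical axis.

The spool is on top of the stool.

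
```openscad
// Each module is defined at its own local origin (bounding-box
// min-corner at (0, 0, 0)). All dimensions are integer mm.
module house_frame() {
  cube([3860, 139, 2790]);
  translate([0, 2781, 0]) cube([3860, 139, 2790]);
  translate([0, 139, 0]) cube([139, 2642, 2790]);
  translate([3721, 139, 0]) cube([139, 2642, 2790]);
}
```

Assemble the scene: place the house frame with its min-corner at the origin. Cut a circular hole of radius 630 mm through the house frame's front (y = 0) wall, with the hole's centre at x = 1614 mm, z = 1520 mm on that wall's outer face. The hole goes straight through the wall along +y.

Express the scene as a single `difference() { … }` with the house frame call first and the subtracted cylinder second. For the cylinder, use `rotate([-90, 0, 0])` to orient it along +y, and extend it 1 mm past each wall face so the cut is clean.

difference() {
  house_frame();
  translate([1614, -1, 1520]) rotate([-90, 0, 0]) cylinder(h = 141, r = 630);
}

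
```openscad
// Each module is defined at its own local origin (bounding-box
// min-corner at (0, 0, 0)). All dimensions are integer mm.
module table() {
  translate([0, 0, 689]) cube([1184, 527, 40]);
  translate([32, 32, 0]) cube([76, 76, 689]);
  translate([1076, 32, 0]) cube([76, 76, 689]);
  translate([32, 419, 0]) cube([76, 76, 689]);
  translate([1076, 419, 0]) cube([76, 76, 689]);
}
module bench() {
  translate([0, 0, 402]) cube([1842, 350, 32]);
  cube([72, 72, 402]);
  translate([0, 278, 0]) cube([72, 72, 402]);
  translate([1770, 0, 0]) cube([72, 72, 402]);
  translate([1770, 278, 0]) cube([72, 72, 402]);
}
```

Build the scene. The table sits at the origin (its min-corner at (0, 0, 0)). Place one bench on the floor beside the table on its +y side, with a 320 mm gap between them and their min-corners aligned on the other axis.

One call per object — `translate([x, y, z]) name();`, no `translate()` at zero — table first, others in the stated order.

table();
translate([0, 847, 0]) bench();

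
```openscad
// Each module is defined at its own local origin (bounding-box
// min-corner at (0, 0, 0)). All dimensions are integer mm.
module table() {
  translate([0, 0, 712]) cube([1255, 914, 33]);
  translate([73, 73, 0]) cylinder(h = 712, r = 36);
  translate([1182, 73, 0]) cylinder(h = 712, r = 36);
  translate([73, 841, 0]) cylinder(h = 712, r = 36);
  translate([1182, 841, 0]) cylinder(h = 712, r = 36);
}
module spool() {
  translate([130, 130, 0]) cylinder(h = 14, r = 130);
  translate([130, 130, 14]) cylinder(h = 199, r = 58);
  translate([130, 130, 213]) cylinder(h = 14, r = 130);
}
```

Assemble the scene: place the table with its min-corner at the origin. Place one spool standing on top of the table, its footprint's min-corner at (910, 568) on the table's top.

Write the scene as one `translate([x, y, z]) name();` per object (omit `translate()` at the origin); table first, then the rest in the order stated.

table();
translate([910, 568, 745]) spool();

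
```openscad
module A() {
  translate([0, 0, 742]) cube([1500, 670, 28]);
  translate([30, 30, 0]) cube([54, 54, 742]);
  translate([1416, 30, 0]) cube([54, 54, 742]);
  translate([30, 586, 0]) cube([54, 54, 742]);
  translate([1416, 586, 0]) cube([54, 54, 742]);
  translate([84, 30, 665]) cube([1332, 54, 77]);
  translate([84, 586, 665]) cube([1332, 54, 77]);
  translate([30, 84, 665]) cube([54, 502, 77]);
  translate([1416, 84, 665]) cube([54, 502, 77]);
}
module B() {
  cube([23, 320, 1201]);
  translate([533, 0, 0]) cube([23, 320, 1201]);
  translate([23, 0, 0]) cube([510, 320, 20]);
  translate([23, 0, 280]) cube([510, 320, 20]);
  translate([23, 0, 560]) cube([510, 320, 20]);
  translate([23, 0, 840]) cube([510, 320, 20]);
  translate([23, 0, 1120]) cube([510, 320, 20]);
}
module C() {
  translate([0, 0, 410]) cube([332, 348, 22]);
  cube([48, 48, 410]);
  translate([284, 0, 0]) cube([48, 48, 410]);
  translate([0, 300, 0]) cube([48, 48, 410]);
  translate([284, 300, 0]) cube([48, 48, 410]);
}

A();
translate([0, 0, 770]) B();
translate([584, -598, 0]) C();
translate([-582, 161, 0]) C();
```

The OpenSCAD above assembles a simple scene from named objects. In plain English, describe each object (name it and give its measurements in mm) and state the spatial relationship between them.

A is a table with a 1500×670 mm rectangular top, 28 mm thick, top surface at z = 770 mm, supported by four 54×54 mm square legs, each inset 30 mm from the nearest pair of top edges, running from the floor. Four apron rails, 54 mm thick and 77 mm tall, run between adjacent legs with their top edges flush with the underside of the top and their outer faces flush with the legs' outer faces.

B is a bookshelf 556 mm wide overall, 320 mm deep and 1201 mm tall. The two sides are 23 mm thick vertical panels. 5 horizontal shelves of 20 mm thickness span between the inner faces of the sides; the lowest shelf sits on the floor and shelves are stacked with a clear vertical gap of 260 mm between each pair.

C is a four-legged stool. The seat is 332×348 mm, 22 mm thick, top at z = 432 mm. It stands on four square legs, each 48×48 mm in cross-section, from z = 0 to the seat underside, each flush with a corner of the seat.

The bookshelf is on top of the table. Two stools sit around the table at the −y, −x sides.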